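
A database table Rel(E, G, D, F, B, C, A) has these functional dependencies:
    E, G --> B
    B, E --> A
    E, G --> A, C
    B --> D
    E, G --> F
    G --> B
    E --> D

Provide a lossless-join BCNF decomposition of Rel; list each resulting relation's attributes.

{A, B, E}; {B, D}; {B, G}; {C, E, F, G}

Candidate key of the original relation: {E, G}.
Within {A, B, C, D, E, F, G}: {B, E}⁺ ∩ {A, B, C, D, E, F, G} = {A, B, D, E}, not the whole set, so B, E --> A, D violates BCNF; decompose into {A, B, D, E} and {B, C, E, F, G}.
Within {A, B, D, E}: {B}⁺ ∩ {A, B, D, E} = {B, D}, not the whole set, so B --> D violates BCNF; decompose into {B, D} and {A, B, E}.
{B, D} is in BCNF.
{A, B, E} is in BCNF.
Within {B, C, E, F, G}: {G}⁺ ∩ {B, C, E, F, G} = {B, G}, not the whole set, so G --> B violates BCNF; decompose into {B, G} and {C, E, F, G}.
{B, G} is in BCNF.
{C, E, F, G} is in BCNF.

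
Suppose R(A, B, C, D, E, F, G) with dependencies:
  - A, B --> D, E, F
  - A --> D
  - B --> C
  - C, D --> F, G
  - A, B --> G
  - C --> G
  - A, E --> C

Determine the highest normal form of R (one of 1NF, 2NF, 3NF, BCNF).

Candidate key: {A, B}. Prime attributes: {A, B}.
A --> D: {A}⁺ = {A, D}, which is not all of the attributes, so the left side is not a superkey — BCNF is violated.
A --> D has non-prime {D} on the right and a non-superkey on the left, so 3NF fails.
The proper key subset {A} of {A, B} determines non-prime {D}, so the relation is not even in 2NF.

1NF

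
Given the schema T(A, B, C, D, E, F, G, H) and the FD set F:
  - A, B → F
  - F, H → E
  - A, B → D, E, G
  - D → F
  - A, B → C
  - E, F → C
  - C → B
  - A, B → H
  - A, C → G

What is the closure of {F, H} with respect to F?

{B, C, E, F, H}

Start with {F, H}.
F, H → E applies; add {E} → now {E, F, H}.
E, F → C applies; add {C} → now {C, E, F, H}.
C → B applies; add {B} → now {B, C, E, F, H}.
No further FD applies.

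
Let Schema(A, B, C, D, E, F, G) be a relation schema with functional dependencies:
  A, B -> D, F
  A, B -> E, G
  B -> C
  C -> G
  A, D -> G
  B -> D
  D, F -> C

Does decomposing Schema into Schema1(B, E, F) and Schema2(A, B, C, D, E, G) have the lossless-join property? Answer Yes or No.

No

The shared attributes are {B, E} and {B, E}⁺ = {B, C, D, E, G}.
Schema1 ⊄ {B, C, D, E, G} and Schema2 ⊄ {B, C, D, E, G}, so the split is lossy.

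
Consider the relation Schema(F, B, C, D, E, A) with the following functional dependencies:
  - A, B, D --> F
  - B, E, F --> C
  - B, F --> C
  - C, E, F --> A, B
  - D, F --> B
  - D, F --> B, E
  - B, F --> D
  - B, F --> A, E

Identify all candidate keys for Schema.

{B, F} is a candidate key since {B, F}⁺ = {A, B, C, D, E, F} covers every attribute.
{D, F} is a candidate key since {D, F}⁺ = {A, B, C, D, E, F} covers every attribute.
{A, B, D} is a candidate key since {A, B, D}⁺ = {A, B, C, D, E, F} covers every attribute.
{C, E, F} is a candidate key since {C, E, F}⁺ = {A, B, C, D, E, F} covers every attribute.
Any other superkey properly contains one of these, so there are no further candidate keys.

{A, B, D}, {B, F}, {C, E, F}, {D, F}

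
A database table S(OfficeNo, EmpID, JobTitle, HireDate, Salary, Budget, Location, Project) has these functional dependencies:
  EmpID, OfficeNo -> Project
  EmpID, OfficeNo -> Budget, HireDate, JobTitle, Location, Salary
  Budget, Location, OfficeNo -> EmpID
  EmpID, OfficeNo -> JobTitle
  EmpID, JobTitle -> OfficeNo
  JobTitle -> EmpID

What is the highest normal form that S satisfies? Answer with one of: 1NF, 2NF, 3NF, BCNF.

BCNF

Candidate keys: {Budget, Location, OfficeNo}, {EmpID, OfficeNo}, {JobTitle}. Prime attributes: {Budget, EmpID, JobTitle, Location, OfficeNo}.
Every FD has a superkey on the left, so the relation is in BCNF.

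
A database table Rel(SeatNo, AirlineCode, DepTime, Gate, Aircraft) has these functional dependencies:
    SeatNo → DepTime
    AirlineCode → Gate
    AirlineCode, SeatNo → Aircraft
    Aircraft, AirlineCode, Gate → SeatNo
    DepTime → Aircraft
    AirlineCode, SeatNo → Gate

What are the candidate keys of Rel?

No FD produces {AirlineCode}, so it must be in every candidate key.
Closure of {Aircraft, AirlineCode} is {Aircraft, AirlineCode, DepTime, Gate, SeatNo}, the whole schema; {Aircraft, AirlineCode} is a candidate key.
Closure of {AirlineCode, DepTime} is {Aircraft, AirlineCode, DepTime, Gate, SeatNo}, the whole schema; {AirlineCode, DepTime} is a candidate key.
Closure of {AirlineCode, SeatNo} is {Aircraft, AirlineCode, DepTime, Gate, SeatNo}, the whole schema; {AirlineCode, SeatNo} is a candidate key.
These are minimal and exhaustive — every other superkey contains one of them.

{Aircraft, AirlineCode}, {AirlineCode, DepTime}, {AirlineCode, SeatNo}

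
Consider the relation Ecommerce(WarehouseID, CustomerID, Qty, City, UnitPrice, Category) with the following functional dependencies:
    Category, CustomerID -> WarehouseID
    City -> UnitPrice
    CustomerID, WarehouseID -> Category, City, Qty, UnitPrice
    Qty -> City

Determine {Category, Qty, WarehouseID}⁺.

{Category, City, Qty, UnitPrice, WarehouseID}

Start with {Category, Qty, WarehouseID}.
Qty -> City applies; add {City} → now {Category, City, Qty, WarehouseID}.
City -> UnitPrice applies; add {UnitPrice} → now {Category, City, Qty, UnitPrice, WarehouseID}.
No further FD applies.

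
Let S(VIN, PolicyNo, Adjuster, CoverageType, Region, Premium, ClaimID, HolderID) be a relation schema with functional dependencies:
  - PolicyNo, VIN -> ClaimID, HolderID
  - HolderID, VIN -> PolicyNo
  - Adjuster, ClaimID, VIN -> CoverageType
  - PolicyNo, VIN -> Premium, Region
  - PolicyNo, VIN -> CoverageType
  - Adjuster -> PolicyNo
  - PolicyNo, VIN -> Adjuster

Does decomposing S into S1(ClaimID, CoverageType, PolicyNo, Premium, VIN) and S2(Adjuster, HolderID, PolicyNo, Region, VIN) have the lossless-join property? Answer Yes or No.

Common attributes: {PolicyNo, VIN}; their closure is {Adjuster, ClaimID, CoverageType, HolderID, PolicyNo, Premium, Region, VIN}.
This includes all of S1, so the common attributes are a superkey of S1 — the join is lossless.

Yes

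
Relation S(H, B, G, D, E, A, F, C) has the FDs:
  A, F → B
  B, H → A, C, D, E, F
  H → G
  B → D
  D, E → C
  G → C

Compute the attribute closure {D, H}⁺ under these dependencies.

{C, D, G, H}

Start with {D, H}.
H → G applies; add {G} → now {D, G, H}.
G → C applies; add {C} → now {C, D, G, H}.
No further FD applies.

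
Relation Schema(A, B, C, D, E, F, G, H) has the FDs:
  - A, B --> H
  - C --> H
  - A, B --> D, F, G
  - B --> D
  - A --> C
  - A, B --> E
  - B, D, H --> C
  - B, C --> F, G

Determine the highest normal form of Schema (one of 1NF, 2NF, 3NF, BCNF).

Candidate key: {A, B}. Prime attributes: {A, B}.
C --> H breaks BCNF: {C}⁺ = {C, H}, so {C} is not a superkey.
C --> H has non-prime {H} on the right and a non-superkey on the left, so 3NF fails.
{A} is a proper subset of the key {A, B}, and {A}⁺ contains the non-prime attributes {C, H} — a partial dependency, so 2NF is violated.

1NF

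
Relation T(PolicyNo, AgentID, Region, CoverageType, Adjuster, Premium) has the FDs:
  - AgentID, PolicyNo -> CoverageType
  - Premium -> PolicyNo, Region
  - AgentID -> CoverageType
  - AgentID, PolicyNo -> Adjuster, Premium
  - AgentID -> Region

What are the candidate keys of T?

{AgentID, PolicyNo}, {AgentID, Premium}

Attributes never on any right-hand side: {AgentID} — every candidate key must contain it.
{AgentID, PolicyNo}⁺ = {Adjuster, AgentID, CoverageType, PolicyNo, Premium, Region}, which is every attribute, so {AgentID, PolicyNo} is a candidate key.
{AgentID, Premium}⁺ = {Adjuster, AgentID, CoverageType, PolicyNo, Premium, Region}, which is every attribute, so {AgentID, Premium} is a candidate key.
These are minimal and exhaustive — every other superkey contains one of them.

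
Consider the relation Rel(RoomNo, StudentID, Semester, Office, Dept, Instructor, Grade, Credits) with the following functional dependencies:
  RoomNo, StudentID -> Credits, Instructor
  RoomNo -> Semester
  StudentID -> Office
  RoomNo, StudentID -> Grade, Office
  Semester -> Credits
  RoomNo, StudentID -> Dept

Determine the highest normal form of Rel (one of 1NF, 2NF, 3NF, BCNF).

1NF

Candidate key: {RoomNo, StudentID}. Prime attributes: {RoomNo, StudentID}.
For RoomNo -> Semester we have {RoomNo}⁺ = {Credits, RoomNo, Semester}; {RoomNo} is not a superkey, so BCNF fails.
RoomNo -> Semester determines the non-prime attribute {Semester} from a non-superkey — 3NF is violated.
Since {RoomNo} ⊂ {RoomNo, StudentID} and {RoomNo}⁺ ⊇ {Credits, Semester} with {Credits, Semester} non-prime, there is a partial dependency; 2NF fails.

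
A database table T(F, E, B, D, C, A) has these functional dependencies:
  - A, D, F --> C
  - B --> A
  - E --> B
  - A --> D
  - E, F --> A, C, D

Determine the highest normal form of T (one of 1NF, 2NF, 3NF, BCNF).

Candidate key: {E, F}. Prime attributes: {E, F}.
A, D, F --> C breaks BCNF: {A, D, F}⁺ = {A, C, D, F}, so {A, D, F} is not a superkey.
Because {C} is non-prime and the left side of A, D, F --> C is not a superkey, the relation is not in 3NF.
The proper key subset {E} of {E, F} determines non-prime {A, B, D}, so the relation is not even in 2NF.

1NF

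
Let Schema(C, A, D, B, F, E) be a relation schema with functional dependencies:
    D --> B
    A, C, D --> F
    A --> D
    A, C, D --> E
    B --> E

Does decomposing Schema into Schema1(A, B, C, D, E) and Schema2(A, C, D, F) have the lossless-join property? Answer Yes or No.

Yes

Schema1 ∩ Schema2 = {A, C, D}; its closure under F is {A, B, C, D, E, F}.
Since Schema1 ⊆ {A, B, C, D, E, F}, the intersection is a superkey of Schema1; the decomposition is lossless.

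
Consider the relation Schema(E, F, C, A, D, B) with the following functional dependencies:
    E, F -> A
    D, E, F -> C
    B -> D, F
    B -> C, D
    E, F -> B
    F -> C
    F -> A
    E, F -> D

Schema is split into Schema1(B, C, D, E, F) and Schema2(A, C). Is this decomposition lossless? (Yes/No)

No

Schema1 ∩ Schema2 = {C}; its closure under F is {C}.
Neither Schema1 nor Schema2 is contained in that closure, so the decomposition is lossy.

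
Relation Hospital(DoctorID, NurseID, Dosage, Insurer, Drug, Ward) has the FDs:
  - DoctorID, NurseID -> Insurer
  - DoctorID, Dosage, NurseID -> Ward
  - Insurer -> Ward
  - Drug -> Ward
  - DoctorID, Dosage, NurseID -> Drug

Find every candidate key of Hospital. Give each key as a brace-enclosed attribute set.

{DoctorID, Dosage, NurseID} never appear on the right of any FD, so every key must include all of them.
{DoctorID, Dosage, NurseID}⁺ = {DoctorID, Dosage, Drug, Insurer, NurseID, Ward}, which is every attribute, so {DoctorID, Dosage, NurseID} is a candidate key.
No smaller or unrelated set reaches every attribute, so there are no other keys.

{DoctorID, Dosage, NurseID}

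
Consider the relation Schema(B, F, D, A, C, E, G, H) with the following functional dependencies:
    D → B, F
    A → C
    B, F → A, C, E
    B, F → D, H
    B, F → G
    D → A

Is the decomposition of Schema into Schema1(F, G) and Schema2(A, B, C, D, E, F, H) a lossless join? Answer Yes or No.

No

Common attributes: {F}; their closure is {F}.
Neither Schema1 nor Schema2 is contained in that closure, so the decomposition is lossy.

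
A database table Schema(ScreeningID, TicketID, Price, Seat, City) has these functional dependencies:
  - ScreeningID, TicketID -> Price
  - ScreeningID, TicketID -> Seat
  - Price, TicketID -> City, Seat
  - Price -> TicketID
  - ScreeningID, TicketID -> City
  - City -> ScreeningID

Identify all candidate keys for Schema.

Closure of {Price} is {City, Price, ScreeningID, Seat, TicketID}, the whole schema; {Price} is a candidate key.
Closure of {City, TicketID} is {City, Price, ScreeningID, Seat, TicketID}, the whole schema; {City, TicketID} is a candidate key.
Closure of {ScreeningID, TicketID} is {City, Price, ScreeningID, Seat, TicketID}, the whole schema; {ScreeningID, TicketID} is a candidate key.
These are minimal and exhaustive — every other superkey contains one of them.

{City, TicketID}, {Price}, {ScreeningID, TicketID}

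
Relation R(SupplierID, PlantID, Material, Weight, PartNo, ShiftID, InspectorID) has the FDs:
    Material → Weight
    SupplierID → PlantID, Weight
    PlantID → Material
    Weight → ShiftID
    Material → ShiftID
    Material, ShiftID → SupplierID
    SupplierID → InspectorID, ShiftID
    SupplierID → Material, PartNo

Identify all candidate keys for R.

{Material}, {PlantID}, {SupplierID}

Closure of {Material} is {InspectorID, Material, PartNo, PlantID, ShiftID, SupplierID, Weight}, the whole schema; {Material} is a candidate key.
Closure of {PlantID} is {InspectorID, Material, PartNo, PlantID, ShiftID, SupplierID, Weight}, the whole schema; {PlantID} is a candidate key.
Closure of {SupplierID} is {InspectorID, Material, PartNo, PlantID, ShiftID, SupplierID, Weight}, the whole schema; {SupplierID} is a candidate key.
No proper subset of any of these is a key, and no other minimal superkey exists.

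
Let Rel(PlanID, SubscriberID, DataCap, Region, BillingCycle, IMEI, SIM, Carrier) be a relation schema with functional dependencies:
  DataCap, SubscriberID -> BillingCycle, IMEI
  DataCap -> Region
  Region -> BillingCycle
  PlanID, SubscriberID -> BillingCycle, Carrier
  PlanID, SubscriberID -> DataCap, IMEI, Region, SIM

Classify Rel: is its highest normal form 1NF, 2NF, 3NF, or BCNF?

Candidate key: {PlanID, SubscriberID}. Prime attributes: {PlanID, SubscriberID}.
For DataCap, SubscriberID -> BillingCycle, IMEI we have {DataCap, SubscriberID}⁺ = {BillingCycle, DataCap, IMEI, Region, SubscriberID}; {DataCap, SubscriberID} is not a superkey, so BCNF fails.
DataCap, SubscriberID -> BillingCycle, IMEI has non-prime {BillingCycle, IMEI} on the right and a non-superkey on the left, so 3NF fails.
No proper subset of a key has a non-prime attribute in its closure, so there is no partial dependency; 2NF holds.

2NF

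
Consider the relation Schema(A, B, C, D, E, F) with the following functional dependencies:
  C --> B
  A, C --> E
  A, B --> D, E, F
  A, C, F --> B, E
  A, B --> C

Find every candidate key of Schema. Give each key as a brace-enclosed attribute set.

Attributes never on any right-hand side: {A} — every candidate key must contain it.
{A, B} is a candidate key since {A, B}⁺ = {A, B, C, D, E, F} covers every attribute.
{A, C} is a candidate key since {A, C}⁺ = {A, B, C, D, E, F} covers every attribute.
These are minimal and exhaustive — every other superkey contains one of them.

{A, B}, {A, C}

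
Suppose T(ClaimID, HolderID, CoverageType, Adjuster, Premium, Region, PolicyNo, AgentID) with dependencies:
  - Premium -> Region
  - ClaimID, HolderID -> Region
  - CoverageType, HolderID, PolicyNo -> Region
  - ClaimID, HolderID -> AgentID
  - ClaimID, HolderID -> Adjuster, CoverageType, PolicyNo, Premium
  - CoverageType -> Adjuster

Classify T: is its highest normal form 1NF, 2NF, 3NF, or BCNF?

Candidate key: {ClaimID, HolderID}. Prime attributes: {ClaimID, HolderID}.
Premium -> Region breaks BCNF: {Premium}⁺ = {Premium, Region}, so {Premium} is not a superkey.
Premium -> Region has non-prime {Region} on the right and a non-superkey on the left, so 3NF fails.
Checking every proper subset of each key, none determines a non-prime attribute — 2NF is satisfied.

2NF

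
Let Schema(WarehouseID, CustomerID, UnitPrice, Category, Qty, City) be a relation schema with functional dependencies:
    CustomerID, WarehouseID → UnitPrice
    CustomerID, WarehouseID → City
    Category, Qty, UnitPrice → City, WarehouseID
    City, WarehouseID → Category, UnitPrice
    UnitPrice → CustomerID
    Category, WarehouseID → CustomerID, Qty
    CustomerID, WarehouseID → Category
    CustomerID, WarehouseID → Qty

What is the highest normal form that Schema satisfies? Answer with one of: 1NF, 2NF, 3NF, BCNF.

3NF

Candidate keys: {Category, Qty, UnitPrice}, {Category, WarehouseID}, {City, WarehouseID}, {CustomerID, WarehouseID}, {UnitPrice, WarehouseID}. Prime attributes: {Category, City, CustomerID, Qty, UnitPrice, WarehouseID}.
UnitPrice → CustomerID: {UnitPrice}⁺ = {CustomerID, UnitPrice}, which is not all of the attributes, so the left side is not a superkey — BCNF is violated.
Since {CustomerID} ⊆ prime attributes and every other non-superkey FD also has a prime right side, the schema is in 3NF.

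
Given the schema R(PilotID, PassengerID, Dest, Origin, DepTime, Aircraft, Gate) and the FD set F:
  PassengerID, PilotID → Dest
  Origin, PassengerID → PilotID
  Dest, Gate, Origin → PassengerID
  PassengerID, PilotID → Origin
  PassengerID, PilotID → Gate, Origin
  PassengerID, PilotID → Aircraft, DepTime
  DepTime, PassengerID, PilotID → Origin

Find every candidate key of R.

{Dest, Gate, Origin}, {Origin, PassengerID}, {PassengerID, PilotID}

Closure of {Origin, PassengerID} is {Aircraft, DepTime, Dest, Gate, Origin, PassengerID, PilotID}, the whole schema; {Origin, PassengerID} is a candidate key.
Closure of {PassengerID, PilotID} is {Aircraft, DepTime, Dest, Gate, Origin, PassengerID, PilotID}, the whole schema; {PassengerID, PilotID} is a candidate key.
Closure of {Dest, Gate, Origin} is {Aircraft, DepTime, Dest, Gate, Origin, PassengerID, PilotID}, the whole schema; {Dest, Gate, Origin} is a candidate key.
Any other superkey properly contains one of these, so there are no further candidate keys.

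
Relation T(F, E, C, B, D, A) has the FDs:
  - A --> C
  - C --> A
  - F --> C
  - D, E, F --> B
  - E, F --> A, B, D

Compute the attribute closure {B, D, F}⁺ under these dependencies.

Start with {B, D, F}.
F --> C applies; add {C} → now {B, C, D, F}.
C --> A applies; add {A} → now {A, B, C, D, F}.
No further FD applies.

{A, B, C, D, F}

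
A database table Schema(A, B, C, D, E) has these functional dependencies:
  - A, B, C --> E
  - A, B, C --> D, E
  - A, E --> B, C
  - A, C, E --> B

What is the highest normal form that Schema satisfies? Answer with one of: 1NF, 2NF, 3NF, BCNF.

Candidate keys: {A, B, C}, {A, E}. Prime attributes: {A, B, C, E}.
Each dependency's left side is a superkey — BCNF holds.

BCNF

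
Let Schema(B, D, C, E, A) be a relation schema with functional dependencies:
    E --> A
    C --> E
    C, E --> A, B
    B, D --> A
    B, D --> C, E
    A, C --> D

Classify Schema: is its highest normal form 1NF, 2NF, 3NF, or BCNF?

2NF

Candidate keys: {B, D}, {C}. Prime attributes: {B, C, D}.
For E --> A we have {E}⁺ = {A, E}; {E} is not a superkey, so BCNF fails.
Because {A} is non-prime and the left side of E --> A is not a superkey, the relation is not in 3NF.
Checking every proper subset of each key, none determines a non-prime attribute — 2NF is satisfied.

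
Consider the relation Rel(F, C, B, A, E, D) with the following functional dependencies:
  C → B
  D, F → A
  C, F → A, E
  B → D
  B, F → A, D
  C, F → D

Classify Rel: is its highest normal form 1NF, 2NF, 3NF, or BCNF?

1NF

Candidate key: {C, F}. Prime attributes: {C, F}.
C → B: {C}⁺ = {B, C, D}, which is not all of the attributes, so the left side is not a superkey — BCNF is violated.
C → B has non-prime {B} on the right and a non-superkey on the left, so 3NF fails.
{C} is a proper subset of the key {C, F}, and {C}⁺ contains the non-prime attributes {B, D} — a partial dependency, so 2NF is violated.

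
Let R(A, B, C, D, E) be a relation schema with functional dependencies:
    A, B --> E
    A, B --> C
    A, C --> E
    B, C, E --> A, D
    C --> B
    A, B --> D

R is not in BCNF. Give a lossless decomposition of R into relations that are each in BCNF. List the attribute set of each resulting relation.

Candidate keys of the original relation: {A, B}, {A, C}, {C, E}.
{A, B, C, D, E}: {C} determines {B, C} here but is not a superkey — split on C --> B, giving {B, C} and {A, C, D, E}.
{B, C} has no BCNF violation.
{A, C, D, E} has no BCNF violation.

{A, C, D, E}; {B, C}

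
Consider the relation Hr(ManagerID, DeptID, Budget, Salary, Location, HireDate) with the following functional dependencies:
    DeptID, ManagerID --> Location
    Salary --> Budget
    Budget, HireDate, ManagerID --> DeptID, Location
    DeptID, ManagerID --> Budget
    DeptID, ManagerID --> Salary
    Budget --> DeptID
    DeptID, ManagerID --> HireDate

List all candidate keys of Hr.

{ManagerID} never appears on the right of any FD, so every key must include it.
{Budget, ManagerID} is a candidate key since {Budget, ManagerID}⁺ = {Budget, DeptID, HireDate, Location, ManagerID, Salary} covers every attribute.
{DeptID, ManagerID} is a candidate key since {DeptID, ManagerID}⁺ = {Budget, DeptID, HireDate, Location, ManagerID, Salary} covers every attribute.
{ManagerID, Salary} is a candidate key since {ManagerID, Salary}⁺ = {Budget, DeptID, HireDate, Location, ManagerID, Salary} covers every attribute.
No proper subset of any of these is a key, and no other minimal superkey exists.

{Budget, ManagerID}, {DeptID, ManagerID}, {ManagerID, Salary}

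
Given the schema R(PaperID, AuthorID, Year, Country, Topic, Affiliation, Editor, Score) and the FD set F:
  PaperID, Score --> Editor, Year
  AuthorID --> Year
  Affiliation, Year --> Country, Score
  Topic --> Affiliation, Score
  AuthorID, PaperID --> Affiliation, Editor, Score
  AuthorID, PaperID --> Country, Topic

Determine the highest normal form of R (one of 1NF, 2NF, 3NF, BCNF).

1NF

Candidate key: {AuthorID, PaperID}. Prime attributes: {AuthorID, PaperID}.
PaperID, Score --> Editor, Year: {PaperID, Score}⁺ = {Editor, PaperID, Score, Year}, which is not all of the attributes, so the left side is not a superkey — BCNF is violated.
PaperID, Score --> Editor, Year has non-prime {Editor, Year} on the right and a non-superkey on the left, so 3NF fails.
Since {AuthorID} ⊂ {AuthorID, PaperID} and {AuthorID}⁺ ⊇ {Year} with {Year} non-prime, there is a partial dependency; 2NF fails.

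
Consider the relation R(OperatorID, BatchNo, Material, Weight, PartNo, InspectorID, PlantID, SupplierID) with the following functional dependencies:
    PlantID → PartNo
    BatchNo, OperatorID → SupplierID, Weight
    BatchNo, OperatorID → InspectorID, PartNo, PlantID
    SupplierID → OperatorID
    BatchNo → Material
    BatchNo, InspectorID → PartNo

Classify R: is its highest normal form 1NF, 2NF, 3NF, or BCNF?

Candidate keys: {BatchNo, OperatorID}, {BatchNo, SupplierID}. Prime attributes: {BatchNo, OperatorID, SupplierID}.
For PlantID → PartNo we have {PlantID}⁺ = {PartNo, PlantID}; {PlantID} is not a superkey, so BCNF fails.
PlantID → PartNo has non-prime {PartNo} on the right and a non-superkey on the left, so 3NF fails.
The proper key subset {BatchNo} of {BatchNo, OperatorID} determines non-prime {Material}, so the relation is not even in 2NF.

1NF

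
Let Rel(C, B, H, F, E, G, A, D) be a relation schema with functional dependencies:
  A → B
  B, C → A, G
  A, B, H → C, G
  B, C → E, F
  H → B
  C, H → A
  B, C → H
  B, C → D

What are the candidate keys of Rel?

{A, C}, {A, H}, {B, C}, {C, H}

{A, C}⁺ = {A, B, C, D, E, F, G, H}, which is every attribute, so {A, C} is a candidate key.
{A, H}⁺ = {A, B, C, D, E, F, G, H}, which is every attribute, so {A, H} is a candidate key.
{B, C}⁺ = {A, B, C, D, E, F, G, H}, which is every attribute, so {B, C} is a candidate key.
{C, H}⁺ = {A, B, C, D, E, F, G, H}, which is every attribute, so {C, H} is a candidate key.
No proper subset of any of these is a key, and no other minimal superkey exists.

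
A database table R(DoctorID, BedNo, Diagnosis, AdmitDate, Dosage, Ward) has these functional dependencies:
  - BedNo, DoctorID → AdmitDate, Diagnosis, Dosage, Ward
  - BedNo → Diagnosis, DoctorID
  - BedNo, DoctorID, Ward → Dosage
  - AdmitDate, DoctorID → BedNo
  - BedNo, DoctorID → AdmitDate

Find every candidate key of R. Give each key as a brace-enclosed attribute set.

Closure of {BedNo} is {AdmitDate, BedNo, Diagnosis, DoctorID, Dosage, Ward}, the whole schema; {BedNo} is a candidate key.
Closure of {AdmitDate, DoctorID} is {AdmitDate, BedNo, Diagnosis, DoctorID, Dosage, Ward}, the whole schema; {AdmitDate, DoctorID} is a candidate key.
Any other superkey properly contains one of these, so there are no further candidate keys.

{AdmitDate, DoctorID}, {BedNo}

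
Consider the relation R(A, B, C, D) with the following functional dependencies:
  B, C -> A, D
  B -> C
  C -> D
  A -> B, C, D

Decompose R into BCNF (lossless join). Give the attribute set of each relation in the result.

{A, B, C}; {C, D}

Candidate keys of the original relation: {A}, {B}.
Within {A, B, C, D}: {C}⁺ ∩ {A, B, C, D} = {C, D}, not the whole set, so C -> D violates BCNF; decompose into {C, D} and {A, B, C}.
{C, D}: every determinant is a superkey — BCNF.
{A, B, C}: every determinant is a superkey — BCNF.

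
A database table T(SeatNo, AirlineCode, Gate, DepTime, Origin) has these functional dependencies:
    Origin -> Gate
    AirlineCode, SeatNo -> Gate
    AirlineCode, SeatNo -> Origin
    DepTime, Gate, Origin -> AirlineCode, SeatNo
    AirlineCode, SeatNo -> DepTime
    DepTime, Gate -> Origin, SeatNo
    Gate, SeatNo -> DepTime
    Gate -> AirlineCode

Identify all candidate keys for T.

{AirlineCode, SeatNo}⁺ = {AirlineCode, DepTime, Gate, Origin, SeatNo} — all of the relation — so {AirlineCode, SeatNo} is a candidate key.
{DepTime, Gate}⁺ = {AirlineCode, DepTime, Gate, Origin, SeatNo} — all of the relation — so {DepTime, Gate} is a candidate key.
{DepTime, Origin}⁺ = {AirlineCode, DepTime, Gate, Origin, SeatNo} — all of the relation — so {DepTime, Origin} is a candidate key.
{Gate, SeatNo}⁺ = {AirlineCode, DepTime, Gate, Origin, SeatNo} — all of the relation — so {Gate, SeatNo} is a candidate key.
{Origin, SeatNo}⁺ = {AirlineCode, DepTime, Gate, Origin, SeatNo} — all of the relation — so {Origin, SeatNo} is a candidate key.
Any other superkey properly contains one of these, so there are no further candidate keys.

{AirlineCode, SeatNo}, {DepTime, Gate}, {DepTime, Origin}, {Gate, SeatNo}, {Origin, SeatNo}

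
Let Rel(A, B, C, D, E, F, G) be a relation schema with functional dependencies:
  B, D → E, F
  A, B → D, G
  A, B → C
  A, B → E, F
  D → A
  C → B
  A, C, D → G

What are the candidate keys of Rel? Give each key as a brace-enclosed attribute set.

{A, B}, {A, C}, {B, D}, {C, D}

{A, B}⁺ = {A, B, C, D, E, F, G} — all of the relation — so {A, B} is a candidate key.
{A, C}⁺ = {A, B, C, D, E, F, G} — all of the relation — so {A, C} is a candidate key.
{B, D}⁺ = {A, B, C, D, E, F, G} — all of the relation — so {B, D} is a candidate key.
{C, D}⁺ = {A, B, C, D, E, F, G} — all of the relation — so {C, D} is a candidate key.
Any other superkey properly contains one of these, so there are no further candidate keys.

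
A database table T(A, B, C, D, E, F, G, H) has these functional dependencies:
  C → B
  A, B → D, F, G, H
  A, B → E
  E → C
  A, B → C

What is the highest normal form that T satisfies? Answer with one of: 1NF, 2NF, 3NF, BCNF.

Candidate keys: {A, B}, {A, C}, {A, E}. Prime attributes: {A, B, C, E}.
For C → B we have {C}⁺ = {B, C}; {C} is not a superkey, so BCNF fails.
Since {B} ⊆ prime attributes and every other non-superkey FD also has a prime right side, the schema is in 3NF.

3NF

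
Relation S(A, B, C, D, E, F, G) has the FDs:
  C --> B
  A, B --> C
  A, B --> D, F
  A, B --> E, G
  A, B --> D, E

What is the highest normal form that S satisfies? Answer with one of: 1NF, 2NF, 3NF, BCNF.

Candidate keys: {A, B}, {A, C}. Prime attributes: {A, B, C}.
For C --> B we have {C}⁺ = {B, C}; {C} is not a superkey, so BCNF fails.
Since {B} ⊆ prime attributes and every other non-superkey FD also has a prime right side, the schema is in 3NF.

3NF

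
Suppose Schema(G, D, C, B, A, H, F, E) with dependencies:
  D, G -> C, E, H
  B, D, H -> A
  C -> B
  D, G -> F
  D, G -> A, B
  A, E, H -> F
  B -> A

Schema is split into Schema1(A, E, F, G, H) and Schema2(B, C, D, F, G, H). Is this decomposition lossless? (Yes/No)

The shared attributes are {F, G, H} and {F, G, H}⁺ = {F, G, H}.
Neither Schema1 nor Schema2 is contained in that closure, so the decomposition is lossy.

No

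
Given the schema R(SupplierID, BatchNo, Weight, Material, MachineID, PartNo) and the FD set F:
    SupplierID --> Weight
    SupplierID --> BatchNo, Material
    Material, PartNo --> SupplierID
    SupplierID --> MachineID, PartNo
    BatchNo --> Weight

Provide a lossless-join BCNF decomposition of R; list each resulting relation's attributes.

Candidate keys of the original relation: {Material, PartNo}, {SupplierID}.
Within {BatchNo, MachineID, Material, PartNo, SupplierID, Weight}: {BatchNo}⁺ ∩ {BatchNo, MachineID, Material, PartNo, SupplierID, Weight} = {BatchNo, Weight}, not the whole set, so BatchNo --> Weight violates BCNF; decompose into {BatchNo, Weight} and {BatchNo, MachineID, Material, PartNo, SupplierID}.
{BatchNo, Weight} is in BCNF.
{BatchNo, MachineID, Material, PartNo, SupplierID} is in BCNF.

{BatchNo, MachineID, Material, PartNo, SupplierID}; {BatchNo, Weight}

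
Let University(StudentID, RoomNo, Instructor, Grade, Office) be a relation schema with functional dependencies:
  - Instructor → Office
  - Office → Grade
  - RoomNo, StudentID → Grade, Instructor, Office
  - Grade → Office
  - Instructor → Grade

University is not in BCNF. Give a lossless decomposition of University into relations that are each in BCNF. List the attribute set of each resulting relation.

Candidate key of the original relation: {RoomNo, StudentID}.
{Grade, Instructor, Office, RoomNo, StudentID}: {Instructor} determines {Grade, Instructor, Office} here but is not a superkey — split on Instructor → Grade, Office, giving {Grade, Instructor, Office} and {Instructor, RoomNo, StudentID}.
{Grade, Instructor, Office}: {Office} determines {Grade, Office} here but is not a superkey — split on Office → Grade, giving {Grade, Office} and {Instructor, Office}.
{Grade, Office} has no BCNF violation.
{Instructor, Office} has no BCNF violation.
{Instructor, RoomNo, StudentID} has no BCNF violation.

{Grade, Office}; {Instructor, Office}; {Instructor, RoomNo, StudentID}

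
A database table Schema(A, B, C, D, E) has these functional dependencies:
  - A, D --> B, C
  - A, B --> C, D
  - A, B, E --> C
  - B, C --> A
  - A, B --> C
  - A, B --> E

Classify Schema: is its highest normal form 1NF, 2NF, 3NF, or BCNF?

Candidate keys: {A, B}, {A, D}, {B, C}. Prime attributes: {A, B, C, D}.
Each dependency's left side is a superkey — BCNF holds.

BCNF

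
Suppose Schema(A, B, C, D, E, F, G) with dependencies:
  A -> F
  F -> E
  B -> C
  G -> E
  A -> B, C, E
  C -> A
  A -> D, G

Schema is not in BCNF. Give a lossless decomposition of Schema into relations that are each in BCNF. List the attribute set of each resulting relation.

Candidate keys of the original relation: {A}, {B}, {C}.
Within {A, B, C, D, E, F, G}: {F}⁺ ∩ {A, B, C, D, E, F, G} = {E, F}, not the whole set, so F -> E violates BCNF; decompose into {E, F} and {A, B, C, D, F, G}.
{E, F} has no BCNF violation.
{A, B, C, D, F, G} has no BCNF violation.

{A, B, C, D, F, G}; {E, F}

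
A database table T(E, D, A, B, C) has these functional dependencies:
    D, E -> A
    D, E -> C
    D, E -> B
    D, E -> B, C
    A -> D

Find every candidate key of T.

{A, E}, {D, E}

No FD produces {E}, so it must be in every candidate key.
{A, E}⁺ = {A, B, C, D, E}, which is every attribute, so {A, E} is a candidate key.
{D, E}⁺ = {A, B, C, D, E}, which is every attribute, so {D, E} is a candidate key.
No proper subset of any of these is a key, and no other minimal superkey exists.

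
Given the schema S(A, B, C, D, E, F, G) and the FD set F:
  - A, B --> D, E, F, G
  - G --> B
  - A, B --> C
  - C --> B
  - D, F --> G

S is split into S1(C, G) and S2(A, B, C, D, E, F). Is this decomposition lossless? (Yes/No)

The shared attributes are {C} and {C}⁺ = {B, C}.
Neither S1 nor S2 is contained in that closure, so the decomposition is lossy.

No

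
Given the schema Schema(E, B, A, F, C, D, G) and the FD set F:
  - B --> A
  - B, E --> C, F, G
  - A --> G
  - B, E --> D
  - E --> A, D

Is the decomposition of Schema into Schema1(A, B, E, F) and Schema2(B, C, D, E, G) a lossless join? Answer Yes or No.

Yes

Schema1 ∩ Schema2 = {B, E}; its closure under F is {A, B, C, D, E, F, G}.
Schema1 is contained in that closure, so Schema1 ∩ Schema2 --> Schema1 holds and the join is lossless.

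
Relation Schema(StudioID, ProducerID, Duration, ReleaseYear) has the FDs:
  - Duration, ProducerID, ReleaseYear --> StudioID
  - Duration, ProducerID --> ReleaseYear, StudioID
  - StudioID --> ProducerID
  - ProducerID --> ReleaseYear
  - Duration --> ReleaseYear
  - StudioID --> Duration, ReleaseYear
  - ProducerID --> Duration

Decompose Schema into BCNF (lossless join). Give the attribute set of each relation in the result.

Candidate keys of the original relation: {ProducerID}, {StudioID}.
{Duration, ProducerID, ReleaseYear, StudioID}: {Duration} determines {Duration, ReleaseYear} here but is not a superkey — split on Duration --> ReleaseYear, giving {Duration, ReleaseYear} and {Duration, ProducerID, StudioID}.
{Duration, ReleaseYear} is in BCNF.
{Duration, ProducerID, StudioID} is in BCNF.

{Duration, ProducerID, StudioID}; {Duration, ReleaseYear}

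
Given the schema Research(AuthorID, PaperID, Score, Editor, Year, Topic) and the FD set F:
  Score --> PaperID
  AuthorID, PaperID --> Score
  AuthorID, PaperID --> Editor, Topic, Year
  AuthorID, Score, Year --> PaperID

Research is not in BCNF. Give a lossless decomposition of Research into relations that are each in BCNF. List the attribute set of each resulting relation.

{AuthorID, Editor, Score, Topic, Year}; {PaperID, Score}

Candidate keys of the original relation: {AuthorID, PaperID}, {AuthorID, Score}.
{AuthorID, Editor, PaperID, Score, Topic, Year}: {Score} determines {PaperID, Score} here but is not a superkey — split on Score --> PaperID, giving {PaperID, Score} and {AuthorID, Editor, Score, Topic, Year}.
{PaperID, Score}: every determinant is a superkey — BCNF.
{AuthorID, Editor, Score, Topic, Year}: every determinant is a superkey — BCNF.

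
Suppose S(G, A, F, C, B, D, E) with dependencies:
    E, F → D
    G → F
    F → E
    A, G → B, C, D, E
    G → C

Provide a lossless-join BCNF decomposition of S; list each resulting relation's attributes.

{A, B, G}; {C, F, G}; {D, E, F}

Candidate key of the original relation: {A, G}.
{A, B, C, D, E, F, G}: {E, F} determines {D, E, F} here but is not a superkey — split on E, F → D, giving {D, E, F} and {A, B, C, E, F, G}.
{D, E, F} is in BCNF.
{A, B, C, E, F, G}: {G} determines {C, E, F, G} here but is not a superkey — split on G → C, E, F, giving {C, E, F, G} and {A, B, G}.
{C, E, F, G}: {F} determines {E, F} here but is not a superkey — split on F → E, giving {E, F} and {C, F, G}.
{E, F} is in BCNF.
{C, F, G} is in BCNF.
{A, B, G} is in BCNF.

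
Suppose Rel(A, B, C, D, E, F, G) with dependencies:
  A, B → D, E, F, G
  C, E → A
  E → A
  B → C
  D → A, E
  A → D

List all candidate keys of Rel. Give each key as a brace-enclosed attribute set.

{A, B}, {B, D}, {B, E}

{B} never appears on the right of any FD, so every key must include it.
{A, B} is a candidate key since {A, B}⁺ = {A, B, C, D, E, F, G} covers every attribute.
{B, D} is a candidate key since {B, D}⁺ = {A, B, C, D, E, F, G} covers every attribute.
{B, E} is a candidate key since {B, E}⁺ = {A, B, C, D, E, F, G} covers every attribute.
Any other superkey properly contains one of these, so there are no further candidate keys.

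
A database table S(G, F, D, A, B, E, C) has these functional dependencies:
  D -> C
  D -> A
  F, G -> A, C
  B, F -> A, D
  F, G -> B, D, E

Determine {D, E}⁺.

Start with {D, E}.
D -> C applies; add {C} → now {C, D, E}.
D -> A applies; add {A} → now {A, C, D, E}.
No further FD applies.

{A, C, D, E}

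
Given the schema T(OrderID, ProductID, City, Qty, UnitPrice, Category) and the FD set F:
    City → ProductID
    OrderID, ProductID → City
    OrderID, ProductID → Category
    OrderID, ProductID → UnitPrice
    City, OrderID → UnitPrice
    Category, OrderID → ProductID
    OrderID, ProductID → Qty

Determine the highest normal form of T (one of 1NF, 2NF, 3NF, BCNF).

3NF

Candidate keys: {Category, OrderID}, {City, OrderID}, {OrderID, ProductID}. Prime attributes: {Category, City, OrderID, ProductID}.
For City → ProductID we have {City}⁺ = {City, ProductID}; {City} is not a superkey, so BCNF fails.
Since {ProductID} ⊆ prime attributes and every other non-superkey FD also has a prime right side, the schema is in 3NF.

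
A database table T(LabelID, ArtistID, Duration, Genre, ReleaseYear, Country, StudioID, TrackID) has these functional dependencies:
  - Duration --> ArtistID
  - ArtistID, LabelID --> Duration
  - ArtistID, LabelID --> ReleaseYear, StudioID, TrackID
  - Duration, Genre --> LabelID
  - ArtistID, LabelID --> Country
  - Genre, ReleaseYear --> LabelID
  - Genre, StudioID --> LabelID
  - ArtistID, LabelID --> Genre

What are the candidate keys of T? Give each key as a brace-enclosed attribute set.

{ArtistID, Genre, ReleaseYear}, {ArtistID, Genre, StudioID}, {ArtistID, LabelID}, {Duration, Genre}, {Duration, LabelID}

Closure of {ArtistID, LabelID} is {ArtistID, Country, Duration, Genre, LabelID, ReleaseYear, StudioID, TrackID}, the whole schema; {ArtistID, LabelID} is a candidate key.
Closure of {Duration, Genre} is {ArtistID, Country, Duration, Genre, LabelID, ReleaseYear, StudioID, TrackID}, the whole schema; {Duration, Genre} is a candidate key.
Closure of {Duration, LabelID} is {ArtistID, Country, Duration, Genre, LabelID, ReleaseYear, StudioID, TrackID}, the whole schema; {Duration, LabelID} is a candidate key.
Closure of {ArtistID, Genre, ReleaseYear} is {ArtistID, Country, Duration, Genre, LabelID, ReleaseYear, StudioID, TrackID}, the whole schema; {ArtistID, Genre, ReleaseYear} is a candidate key.
Closure of {ArtistID, Genre, StudioID} is {ArtistID, Country, Duration, Genre, LabelID, ReleaseYear, StudioID, TrackID}, the whole schema; {ArtistID, Genre, StudioID} is a candidate key.
These are minimal and exhaustive — every other superkey contains one of them.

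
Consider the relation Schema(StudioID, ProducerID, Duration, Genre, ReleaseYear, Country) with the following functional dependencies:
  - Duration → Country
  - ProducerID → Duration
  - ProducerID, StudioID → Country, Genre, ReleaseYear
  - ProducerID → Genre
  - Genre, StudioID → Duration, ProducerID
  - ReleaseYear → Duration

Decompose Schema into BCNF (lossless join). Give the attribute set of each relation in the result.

Candidate keys of the original relation: {Genre, StudioID}, {ProducerID, StudioID}.
{Country, Duration, Genre, ProducerID, ReleaseYear, StudioID}: {Duration} determines {Country, Duration} here but is not a superkey — split on Duration → Country, giving {Country, Duration} and {Duration, Genre, ProducerID, ReleaseYear, StudioID}.
{Country, Duration}: every determinant is a superkey — BCNF.
{Duration, Genre, ProducerID, ReleaseYear, StudioID}: {ProducerID} determines {Duration, Genre, ProducerID} here but is not a superkey — split on ProducerID → Duration, Genre, giving {Duration, Genre, ProducerID} and {ProducerID, ReleaseYear, StudioID}.
{Duration, Genre, ProducerID}: every determinant is a superkey — BCNF.
{ProducerID, ReleaseYear, StudioID}: every determinant is a superkey — BCNF.

{Country, Duration}; {Duration, Genre, ProducerID}; {ProducerID, ReleaseYear, StudioID}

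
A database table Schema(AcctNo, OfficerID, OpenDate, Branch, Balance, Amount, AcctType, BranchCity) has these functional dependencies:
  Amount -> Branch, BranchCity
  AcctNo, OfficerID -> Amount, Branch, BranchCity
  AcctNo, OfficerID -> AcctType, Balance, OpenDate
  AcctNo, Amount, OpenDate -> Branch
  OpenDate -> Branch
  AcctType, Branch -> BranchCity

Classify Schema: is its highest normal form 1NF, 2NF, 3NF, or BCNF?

2NF

Candidate key: {AcctNo, OfficerID}. Prime attributes: {AcctNo, OfficerID}.
Amount -> Branch, BranchCity breaks BCNF: {Amount}⁺ = {Amount, Branch, BranchCity}, so {Amount} is not a superkey.
Because {Branch, BranchCity} are non-prime and the left side of Amount -> Branch, BranchCity is not a superkey, the relation is not in 3NF.
No proper subset of a key has a non-prime attribute in its closure, so there is no partial dependency; 2NF holds.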